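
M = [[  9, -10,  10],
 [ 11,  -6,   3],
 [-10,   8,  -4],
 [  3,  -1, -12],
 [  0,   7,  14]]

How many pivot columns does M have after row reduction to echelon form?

3

Row reduce to echelon form.
R2 ← R2 − (11/9)·R1: [0, 56/9, -83/9]
R3 ← R3 + (10/9)·R1: [0, -28/9, 64/9]
R4 ← R4 − (1/3)·R1: [0, 7/3, -46/3]
R3 ← R3 + (1/2)·R2: [0, 0, 5/2]
R4 ← R4 − (3/8)·R2: [0, 0, -95/8]
R5 ← R5 − (9/8)·R2: [0, 0, 195/8]
R4 ← R4 + (19/4)·R3: [0, 0, 0]
R5 ← R5 − (39/4)·R3: [0, 0, 0]
Echelon form has 3 nonzero rows, so rank(M) = 3.
Each nonzero row contributes one pivot column: 3 pivot columns.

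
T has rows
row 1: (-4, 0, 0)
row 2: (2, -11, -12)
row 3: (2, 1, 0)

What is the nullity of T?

0

Row reduce to echelon form.
R2 ← R2 + (1/2)·R1: [0, -11, -12]
R3 ← R3 + (1/2)·R1: [0, 1, 0]
R3 ← R3 + (1/11)·R2: [0, 0, -12/11]
3 nonzero rows, so rank(T) = 3.
T has 3 columns; by rank–nullity, nullity = 3 − 3 = 0.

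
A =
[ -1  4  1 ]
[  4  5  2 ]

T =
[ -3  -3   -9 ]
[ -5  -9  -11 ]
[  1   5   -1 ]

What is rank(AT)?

2

First compute AT:
[[-16, -28, -36],
 [-35, -47, -93]]
Now row reduce the product.
R2 ← R2 − (35/16)·R1: [0, 57/4, -57/4]
2 nonzero rows, so rank(AT) = 2.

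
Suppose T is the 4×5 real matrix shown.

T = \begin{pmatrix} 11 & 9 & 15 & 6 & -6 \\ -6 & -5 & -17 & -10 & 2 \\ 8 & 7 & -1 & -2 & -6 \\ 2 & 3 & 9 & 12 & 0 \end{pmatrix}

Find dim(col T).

Row reduce to echelon form.
R2 ← R2 + (6/11)·R1: [0, -1/11, -97/11, -74/11, -14/11]
R3 ← R3 − (8/11)·R1: [0, 5/11, -131/11, -70/11, -18/11]
R4 ← R4 − (2/11)·R1: [0, 15/11, 69/11, 120/11, 12/11]
R3 ← R3 + (5)·R2: [0, 0, -56, -40, -8]
R4 ← R4 + (15)·R2: [0, 0, -126, -90, -18]
R4 ← R4 − (9/4)·R3: [0, 0, 0, 0, 0]
Echelon form has 3 nonzero rows, so rank(T) = 3.
The column space has dimension equal to the rank: 3.

3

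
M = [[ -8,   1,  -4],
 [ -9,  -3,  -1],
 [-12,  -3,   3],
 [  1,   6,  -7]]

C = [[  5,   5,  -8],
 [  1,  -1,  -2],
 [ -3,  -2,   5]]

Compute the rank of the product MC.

First compute MC:
[[-27, -33,  42],
 [-45, -40,  73],
 [-72, -63, 117],
 [ 32,  13, -55]]
Now row reduce the product.
R2 ← R2 − (5/3)·R1: [0, 15, 3]
R3 ← R3 − (8/3)·R1: [0, 25, 5]
R4 ← R4 + (32/27)·R1: [0, -235/9, -47/9]
R3 ← R3 − (5/3)·R2: [0, 0, 0]
R4 ← R4 + (47/27)·R2: [0, 0, 0]
2 nonzero rows, so rank(MC) = 2.

2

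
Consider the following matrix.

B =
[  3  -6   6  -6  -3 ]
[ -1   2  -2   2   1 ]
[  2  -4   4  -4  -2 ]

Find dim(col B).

Row reduce to echelon form.
R2 ← R2 + (1/3)·R1: [0, 0, 0, 0, 0]
R3 ← R3 − (2/3)·R1: [0, 0, 0, 0, 0]
Echelon form has 1 nonzero row, so rank(B) = 1.
The column space has dimension equal to the rank: 1.

1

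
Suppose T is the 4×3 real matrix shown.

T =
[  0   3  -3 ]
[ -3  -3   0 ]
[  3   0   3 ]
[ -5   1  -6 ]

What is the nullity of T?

1

Row reduce to echelon form.
Swap R1 ↔ R2
R3 ← R3 + R1: [0, -3, 3]
R4 ← R4 − (5/3)·R1: [0, 6, -6]
R3 ← R3 + R2: [0, 0, 0]
R4 ← R4 − (2)·R2: [0, 0, 0]
2 nonzero rows, so rank(T) = 2.
T has 3 columns; by rank–nullity, nullity = 3 − 2 = 1.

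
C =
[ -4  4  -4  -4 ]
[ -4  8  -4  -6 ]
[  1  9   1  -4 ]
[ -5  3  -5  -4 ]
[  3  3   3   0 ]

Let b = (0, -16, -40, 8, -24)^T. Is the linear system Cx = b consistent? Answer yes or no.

yes

Row reduce the augmented matrix [C | b].
R2 ← R2 − R1: [0, 4, 0, -2, -16]
R3 ← R3 + (1/4)·R1: [0, 10, 0, -5, -40]
R4 ← R4 − (5/4)·R1: [0, -2, 0, 1, 8]
R5 ← R5 + (3/4)·R1: [0, 6, 0, -3, -24]
R3 ← R3 − (5/2)·R2: [0, 0, 0, 0, 0]
R4 ← R4 + (1/2)·R2: [0, 0, 0, 0, 0]
R5 ← R5 − (3/2)·R2: [0, 0, 0, 0, 0]
The echelon form has 2 nonzero rows, and every pivot lies in the first 4 columns, so rank(C) = rank([C|b]) = 2.
The system is consistent.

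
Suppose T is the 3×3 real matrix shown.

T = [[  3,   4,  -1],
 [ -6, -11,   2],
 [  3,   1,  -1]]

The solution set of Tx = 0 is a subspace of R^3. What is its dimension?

1

Row reduce to echelon form.
R2 ← R2 + (2)·R1: [0, -3, 0]
R3 ← R3 − R1: [0, -3, 0]
R3 ← R3 − R2: [0, 0, 0]
2 nonzero rows, so rank(T) = 2.
T has 3 columns; by rank–nullity, nullity = 3 − 2 = 1.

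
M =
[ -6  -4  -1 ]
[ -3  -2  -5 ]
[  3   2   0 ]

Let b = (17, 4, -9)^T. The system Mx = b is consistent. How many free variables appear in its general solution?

Row reduce the augmented matrix [M | b].
R2 ← R2 − (1/2)·R1: [0, 0, -9/2, -9/2]
R3 ← R3 + (1/2)·R1: [0, 0, -1/2, -1/2]
R3 ← R3 − (1/9)·R2: [0, 0, 0, 0]
The echelon form has 2 nonzero rows, and every pivot lies in the first 3 columns, so rank(M) = rank([M|b]) = 2.
The system is consistent.
Free variables = (unknowns) − (rank) = 3 − 2 = 1.

1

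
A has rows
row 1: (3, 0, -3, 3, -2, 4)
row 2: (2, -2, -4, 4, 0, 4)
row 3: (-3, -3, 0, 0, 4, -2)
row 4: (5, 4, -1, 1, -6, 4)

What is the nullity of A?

4

Row reduce to echelon form.
R2 ← R2 − (2/3)·R1: [0, -2, -2, 2, 4/3, 4/3]
R3 ← R3 + R1: [0, -3, -3, 3, 2, 2]
R4 ← R4 − (5/3)·R1: [0, 4, 4, -4, -8/3, -8/3]
R3 ← R3 − (3/2)·R2: [0, 0, 0, 0, 0, 0]
R4 ← R4 + (2)·R2: [0, 0, 0, 0, 0, 0]
2 nonzero rows, so rank(A) = 2.
A has 6 columns; by rank–nullity, nullity = 6 − 2 = 4.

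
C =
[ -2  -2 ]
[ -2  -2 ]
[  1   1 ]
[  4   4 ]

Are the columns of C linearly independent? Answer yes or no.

no

Row reduce C to echelon form.
R2 ← R2 − R1: [0, 0]
R3 ← R3 + (1/2)·R1: [0, 0]
R4 ← R4 + (2)·R1: [0, 0]
1 pivot among 2 columns.
Only 1 < 2 pivot columns, so the columns are linearly dependent.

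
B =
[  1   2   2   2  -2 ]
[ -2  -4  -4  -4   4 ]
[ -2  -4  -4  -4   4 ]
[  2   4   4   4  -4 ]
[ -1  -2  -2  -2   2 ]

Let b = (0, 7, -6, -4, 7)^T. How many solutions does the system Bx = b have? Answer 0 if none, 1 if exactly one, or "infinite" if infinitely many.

Row reduce the augmented matrix [B | b].
R2 ← R2 + (2)·R1: [0, 0, 0, 0, 0, 7]
R3 ← R3 + (2)·R1: [0, 0, 0, 0, 0, -6]
R4 ← R4 − (2)·R1: [0, 0, 0, 0, 0, -4]
R5 ← R5 + R1: [0, 0, 0, 0, 0, 7]
R3 ← R3 + (6/7)·R2: [0, 0, 0, 0, 0, 0]
R4 ← R4 + (4/7)·R2: [0, 0, 0, 0, 0, 0]
R5 ← R5 − R2: [0, 0, 0, 0, 0, 0]
The echelon form has 2 nonzero rows; the last pivot sits in the augmented column, so rank(B) = 1 but rank([B|b]) = 2.
Since the ranks differ, the system is inconsistent.
It has no solutions.

0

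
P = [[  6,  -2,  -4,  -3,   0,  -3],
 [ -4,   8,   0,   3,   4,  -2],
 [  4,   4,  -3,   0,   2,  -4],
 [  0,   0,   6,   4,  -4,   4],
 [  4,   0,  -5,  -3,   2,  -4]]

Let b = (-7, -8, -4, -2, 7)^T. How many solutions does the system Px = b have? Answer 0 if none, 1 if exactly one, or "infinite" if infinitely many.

0

Row reduce the augmented matrix [P | b].
R2 ← R2 + (2/3)·R1: [0, 20/3, -8/3, 1, 4, -4, -38/3]
R3 ← R3 − (2/3)·R1: [0, 16/3, -1/3, 2, 2, -2, 2/3]
R5 ← R5 − (2/3)·R1: [0, 4/3, -7/3, -1, 2, -2, 35/3]
R3 ← R3 − (4/5)·R2: [0, 0, 9/5, 6/5, -6/5, 6/5, 54/5]
R5 ← R5 − (1/5)·R2: [0, 0, -9/5, -6/5, 6/5, -6/5, 71/5]
R4 ← R4 − (10/3)·R3: [0, 0, 0, 0, 0, 0, -38]
R5 ← R5 + R3: [0, 0, 0, 0, 0, 0, 25]
R5 ← R5 + (25/38)·R4: [0, 0, 0, 0, 0, 0, 0]
The echelon form has 4 nonzero rows; the last pivot sits in the augmented column, so rank(P) = 3 but rank([P|b]) = 4.
Since the ranks differ, the system is inconsistent.
It has no solutions.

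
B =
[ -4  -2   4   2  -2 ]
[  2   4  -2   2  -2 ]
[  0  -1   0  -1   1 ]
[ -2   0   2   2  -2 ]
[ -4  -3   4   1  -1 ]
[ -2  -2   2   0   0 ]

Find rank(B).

Row reduce to echelon form.
R2 ← R2 + (1/2)·R1: [0, 3, 0, 3, -3]
R4 ← R4 − (1/2)·R1: [0, 1, 0, 1, -1]
R5 ← R5 − R1: [0, -1, 0, -1, 1]
R6 ← R6 − (1/2)·R1: [0, -1, 0, -1, 1]
R3 ← R3 + (1/3)·R2: [0, 0, 0, 0, 0]
R4 ← R4 − (1/3)·R2: [0, 0, 0, 0, 0]
R5 ← R5 + (1/3)·R2: [0, 0, 0, 0, 0]
R6 ← R6 + (1/3)·R2: [0, 0, 0, 0, 0]
Echelon form has 2 nonzero rows, so rank(B) = 2.

2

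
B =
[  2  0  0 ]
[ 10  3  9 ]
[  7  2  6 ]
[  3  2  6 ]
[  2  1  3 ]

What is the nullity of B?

Row reduce to echelon form.
R2 ← R2 − (5)·R1: [0, 3, 9]
R3 ← R3 − (7/2)·R1: [0, 2, 6]
R4 ← R4 − (3/2)·R1: [0, 2, 6]
R5 ← R5 − R1: [0, 1, 3]
R3 ← R3 − (2/3)·R2: [0, 0, 0]
R4 ← R4 − (2/3)·R2: [0, 0, 0]
R5 ← R5 − (1/3)·R2: [0, 0, 0]
2 nonzero rows, so rank(B) = 2.
B has 3 columns; by rank–nullity, nullity = 3 − 2 = 1.

1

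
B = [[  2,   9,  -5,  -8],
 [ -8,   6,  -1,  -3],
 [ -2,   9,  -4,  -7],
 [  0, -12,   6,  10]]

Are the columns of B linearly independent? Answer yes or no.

Row reduce B to echelon form.
R2 ← R2 + (4)·R1: [0, 42, -21, -35]
R3 ← R3 + R1: [0, 18, -9, -15]
R3 ← R3 − (3/7)·R2: [0, 0, 0, 0]
R4 ← R4 + (2/7)·R2: [0, 0, 0, 0]
2 pivots among 4 columns.
Only 2 < 4 pivot columns, so the columns are linearly dependent.

no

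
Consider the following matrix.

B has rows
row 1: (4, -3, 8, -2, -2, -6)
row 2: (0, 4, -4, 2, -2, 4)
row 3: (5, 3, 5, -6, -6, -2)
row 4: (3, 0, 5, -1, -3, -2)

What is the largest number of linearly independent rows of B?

4

Row reduce to echelon form.
R3 ← R3 − (5/4)·R1: [0, 27/4, -5, -7/2, -7/2, 11/2]
R4 ← R4 − (3/4)·R1: [0, 9/4, -1, 1/2, -3/2, 5/2]
R3 ← R3 − (27/16)·R2: [0, 0, 7/4, -55/8, -1/8, -5/4]
R4 ← R4 − (9/16)·R2: [0, 0, 5/4, -5/8, -3/8, 1/4]
R4 ← R4 − (5/7)·R3: [0, 0, 0, 30/7, -2/7, 8/7]
Echelon form has 4 nonzero rows, so rank(B) = 4.
The rank gives the maximum number of linearly independent rows: 4.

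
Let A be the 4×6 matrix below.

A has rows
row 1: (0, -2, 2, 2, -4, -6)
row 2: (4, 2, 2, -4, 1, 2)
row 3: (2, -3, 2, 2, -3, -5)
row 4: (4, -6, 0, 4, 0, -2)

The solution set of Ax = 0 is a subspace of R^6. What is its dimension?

3

Row reduce to echelon form.
Swap R1 ↔ R2
R3 ← R3 − (1/2)·R1: [0, -4, 1, 4, -7/2, -6]
R4 ← R4 − R1: [0, -8, -2, 8, -1, -4]
R3 ← R3 − (2)·R2: [0, 0, -3, 0, 9/2, 6]
R4 ← R4 − (4)·R2: [0, 0, -10, 0, 15, 20]
R4 ← R4 − (10/3)·R3: [0, 0, 0, 0, 0, 0]
3 nonzero rows, so rank(A) = 3.
A has 6 columns; by rank–nullity, nullity = 6 − 3 = 3.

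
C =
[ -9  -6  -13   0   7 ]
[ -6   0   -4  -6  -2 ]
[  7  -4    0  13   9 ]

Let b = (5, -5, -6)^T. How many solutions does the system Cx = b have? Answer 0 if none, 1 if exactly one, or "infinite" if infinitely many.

Row reduce the augmented matrix [C | b].
R2 ← R2 − (2/3)·R1: [0, 4, 14/3, -6, -20/3, -25/3]
R3 ← R3 + (7/9)·R1: [0, -26/3, -91/9, 13, 130/9, -19/9]
R3 ← R3 + (13/6)·R2: [0, 0, 0, 0, 0, -121/6]
The echelon form has 3 nonzero rows; the last pivot sits in the augmented column, so rank(C) = 2 but rank([C|b]) = 3.
Since the ranks differ, the system is inconsistent.
It has no solutions.

0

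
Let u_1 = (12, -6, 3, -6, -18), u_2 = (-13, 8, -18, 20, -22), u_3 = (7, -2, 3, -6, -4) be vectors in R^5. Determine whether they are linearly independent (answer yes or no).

yes

Form the matrix with these vectors as rows and row reduce.
R2 ← R2 + (13/12)·R1: [0, 3/2, -59/4, 27/2, -83/2]
R3 ← R3 − (7/12)·R1: [0, 3/2, 5/4, -5/2, 13/2]
R3 ← R3 − R2: [0, 0, 16, -16, 48]
3 nonzero rows, so the 3 vectors span a space of dimension 3.
Since 3 = 3, the vectors are linearly independent.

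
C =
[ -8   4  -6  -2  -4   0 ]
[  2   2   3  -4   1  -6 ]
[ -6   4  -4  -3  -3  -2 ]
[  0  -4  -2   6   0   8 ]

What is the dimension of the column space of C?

2

Row reduce to echelon form.
R2 ← R2 + (1/4)·R1: [0, 3, 3/2, -9/2, 0, -6]
R3 ← R3 − (3/4)·R1: [0, 1, 1/2, -3/2, 0, -2]
R3 ← R3 − (1/3)·R2: [0, 0, 0, 0, 0, 0]
R4 ← R4 + (4/3)·R2: [0, 0, 0, 0, 0, 0]
Echelon form has 2 nonzero rows, so rank(C) = 2.
The column space has dimension equal to the rank: 2.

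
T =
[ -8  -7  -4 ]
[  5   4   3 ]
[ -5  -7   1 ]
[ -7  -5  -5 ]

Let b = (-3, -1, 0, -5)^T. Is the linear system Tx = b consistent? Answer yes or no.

Row reduce the augmented matrix [T | b].
R2 ← R2 + (5/8)·R1: [0, -3/8, 1/2, -23/8]
R3 ← R3 − (5/8)·R1: [0, -21/8, 7/2, 15/8]
R4 ← R4 − (7/8)·R1: [0, 9/8, -3/2, -19/8]
R3 ← R3 − (7)·R2: [0, 0, 0, 22]
R4 ← R4 + (3)·R2: [0, 0, 0, -11]
R4 ← R4 + (1/2)·R3: [0, 0, 0, 0]
The echelon form has 3 nonzero rows; the last pivot sits in the augmented column, so rank(T) = 2 but rank([T|b]) = 3.
Since the ranks differ, the system is inconsistent.

no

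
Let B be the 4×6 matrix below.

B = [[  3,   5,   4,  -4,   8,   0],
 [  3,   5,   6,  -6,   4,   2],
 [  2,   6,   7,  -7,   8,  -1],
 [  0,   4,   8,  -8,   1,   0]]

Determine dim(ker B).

Row reduce to echelon form.
R2 ← R2 − R1: [0, 0, 2, -2, -4, 2]
R3 ← R3 − (2/3)·R1: [0, 8/3, 13/3, -13/3, 8/3, -1]
Swap R2 ↔ R3
R4 ← R4 − (3/2)·R2: [0, 0, 3/2, -3/2, -3, 3/2]
R4 ← R4 − (3/4)·R3: [0, 0, 0, 0, 0, 0]
3 nonzero rows, so rank(B) = 3.
B has 6 columns; by rank–nullity, nullity = 6 − 3 = 3.

3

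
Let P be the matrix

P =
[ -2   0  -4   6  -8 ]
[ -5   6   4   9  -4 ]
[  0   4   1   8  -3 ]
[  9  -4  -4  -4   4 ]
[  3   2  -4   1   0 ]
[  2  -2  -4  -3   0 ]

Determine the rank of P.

4

Row reduce to echelon form.
R2 ← R2 − (5/2)·R1: [0, 6, 14, -6, 16]
R4 ← R4 + (9/2)·R1: [0, -4, -22, 23, -32]
R5 ← R5 + (3/2)·R1: [0, 2, -10, 10, -12]
R6 ← R6 + R1: [0, -2, -8, 3, -8]
R3 ← R3 − (2/3)·R2: [0, 0, -25/3, 12, -41/3]
R4 ← R4 + (2/3)·R2: [0, 0, -38/3, 19, -64/3]
R5 ← R5 − (1/3)·R2: [0, 0, -44/3, 12, -52/3]
R6 ← R6 + (1/3)·R2: [0, 0, -10/3, 1, -8/3]
R4 ← R4 − (38/25)·R3: [0, 0, 0, 19/25, -14/25]
R5 ← R5 − (44/25)·R3: [0, 0, 0, -228/25, 168/25]
R6 ← R6 − (2/5)·R3: [0, 0, 0, -19/5, 14/5]
R5 ← R5 + (12)·R4: [0, 0, 0, 0, 0]
R6 ← R6 + (5)·R4: [0, 0, 0, 0, 0]
Echelon form has 4 nonzero rows, so rank(P) = 4.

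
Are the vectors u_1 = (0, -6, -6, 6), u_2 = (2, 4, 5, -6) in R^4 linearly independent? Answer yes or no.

yes

Form the matrix with these vectors as rows and row reduce.
Swap R1 ↔ R2
2 nonzero rows, so the 2 vectors span a space of dimension 2.
Since 2 = 2, the vectors are linearly independent.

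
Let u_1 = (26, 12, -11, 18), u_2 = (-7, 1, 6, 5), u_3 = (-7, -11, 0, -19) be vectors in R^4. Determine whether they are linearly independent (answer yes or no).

yes

Form the matrix with these vectors as rows and row reduce.
R2 ← R2 + (7/26)·R1: [0, 55/13, 79/26, 128/13]
R3 ← R3 + (7/26)·R1: [0, -101/13, -77/26, -184/13]
R3 ← R3 + (101/55)·R2: [0, 0, 144/55, 216/55]
3 nonzero rows, so the 3 vectors span a space of dimension 3.
Since 3 = 3, the vectors are linearly independent.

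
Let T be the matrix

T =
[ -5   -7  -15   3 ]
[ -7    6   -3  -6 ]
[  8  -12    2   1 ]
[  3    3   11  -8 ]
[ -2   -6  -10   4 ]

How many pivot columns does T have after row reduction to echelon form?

3

Row reduce to echelon form.
R2 ← R2 − (7/5)·R1: [0, 79/5, 18, -51/5]
R3 ← R3 + (8/5)·R1: [0, -116/5, -22, 29/5]
R4 ← R4 + (3/5)·R1: [0, -6/5, 2, -31/5]
R5 ← R5 − (2/5)·R1: [0, -16/5, -4, 14/5]
R3 ← R3 + (116/79)·R2: [0, 0, 350/79, -725/79]
R4 ← R4 + (6/79)·R2: [0, 0, 266/79, -551/79]
R5 ← R5 + (16/79)·R2: [0, 0, -28/79, 58/79]
R4 ← R4 − (19/25)·R3: [0, 0, 0, 0]
R5 ← R5 + (2/25)·R3: [0, 0, 0, 0]
Echelon form has 3 nonzero rows, so rank(T) = 3.
Each nonzero row contributes one pivot column: 3 pivot columns.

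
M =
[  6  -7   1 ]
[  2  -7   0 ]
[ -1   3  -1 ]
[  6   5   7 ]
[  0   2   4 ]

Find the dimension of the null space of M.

Row reduce to echelon form.
R2 ← R2 − (1/3)·R1: [0, -14/3, -1/3]
R3 ← R3 + (1/6)·R1: [0, 11/6, -5/6]
R4 ← R4 − R1: [0, 12, 6]
R3 ← R3 + (11/28)·R2: [0, 0, -27/28]
R4 ← R4 + (18/7)·R2: [0, 0, 36/7]
R5 ← R5 + (3/7)·R2: [0, 0, 27/7]
R4 ← R4 + (16/3)·R3: [0, 0, 0]
R5 ← R5 + (4)·R3: [0, 0, 0]
3 nonzero rows, so rank(M) = 3.
M has 3 columns; by rank–nullity, nullity = 3 − 3 = 0.

0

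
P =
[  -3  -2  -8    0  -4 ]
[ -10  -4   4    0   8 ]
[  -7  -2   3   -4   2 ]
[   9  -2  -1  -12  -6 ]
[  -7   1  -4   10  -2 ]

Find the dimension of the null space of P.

Row reduce to echelon form.
R2 ← R2 − (10/3)·R1: [0, 8/3, 92/3, 0, 64/3]
R3 ← R3 − (7/3)·R1: [0, 8/3, 65/3, -4, 34/3]
R4 ← R4 + (3)·R1: [0, -8, -25, -12, -18]
R5 ← R5 − (7/3)·R1: [0, 17/3, 44/3, 10, 22/3]
R3 ← R3 − R2: [0, 0, -9, -4, -10]
R4 ← R4 + (3)·R2: [0, 0, 67, -12, 46]
R5 ← R5 − (17/8)·R2: [0, 0, -101/2, 10, -38]
R4 ← R4 + (67/9)·R3: [0, 0, 0, -376/9, -256/9]
R5 ← R5 − (101/18)·R3: [0, 0, 0, 292/9, 163/9]
R5 ← R5 + (73/94)·R4: [0, 0, 0, 0, -187/47]
5 nonzero rows, so rank(P) = 5.
P has 5 columns; by rank–nullity, nullity = 5 − 5 = 0.

0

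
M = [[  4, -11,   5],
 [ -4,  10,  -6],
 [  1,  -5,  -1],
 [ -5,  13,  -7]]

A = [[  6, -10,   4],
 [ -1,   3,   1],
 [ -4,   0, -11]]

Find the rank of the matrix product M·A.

2

First compute MA:
[[ 15, -73, -50],
 [-10,  70,  60],
 [ 15, -25,  10],
 [-15,  89,  70]]
Now row reduce the product.
R2 ← R2 + (2/3)·R1: [0, 64/3, 80/3]
R3 ← R3 − R1: [0, 48, 60]
R4 ← R4 + R1: [0, 16, 20]
R3 ← R3 − (9/4)·R2: [0, 0, 0]
R4 ← R4 − (3/4)·R2: [0, 0, 0]
2 nonzero rows, so rank(MA) = 2.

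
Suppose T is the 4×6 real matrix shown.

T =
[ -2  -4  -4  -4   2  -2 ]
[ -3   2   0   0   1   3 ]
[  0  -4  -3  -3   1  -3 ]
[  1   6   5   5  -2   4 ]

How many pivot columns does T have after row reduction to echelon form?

2

Row reduce to echelon form.
R2 ← R2 − (3/2)·R1: [0, 8, 6, 6, -2, 6]
R4 ← R4 + (1/2)·R1: [0, 4, 3, 3, -1, 3]
R3 ← R3 + (1/2)·R2: [0, 0, 0, 0, 0, 0]
R4 ← R4 − (1/2)·R2: [0, 0, 0, 0, 0, 0]
Echelon form has 2 nonzero rows, so rank(T) = 2.
Each nonzero row contributes one pivot column: 2 pivot columns.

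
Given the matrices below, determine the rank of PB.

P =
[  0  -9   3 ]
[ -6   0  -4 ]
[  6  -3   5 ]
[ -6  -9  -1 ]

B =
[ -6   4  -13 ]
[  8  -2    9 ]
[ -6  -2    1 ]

2

First compute PB:
[[-90,  12, -78],
 [ 60, -16,  74],
 [-90,  20, -100],
 [-30,  -4,  -4]]
Now row reduce the product.
R2 ← R2 + (2/3)·R1: [0, -8, 22]
R3 ← R3 − R1: [0, 8, -22]
R4 ← R4 − (1/3)·R1: [0, -8, 22]
R3 ← R3 + R2: [0, 0, 0]
R4 ← R4 − R2: [0, 0, 0]
2 nonzero rows, so rank(PB) = 2.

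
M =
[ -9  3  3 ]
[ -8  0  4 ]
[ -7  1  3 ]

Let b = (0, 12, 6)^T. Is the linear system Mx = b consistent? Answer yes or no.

Row reduce the augmented matrix [M | b].
R2 ← R2 − (8/9)·R1: [0, -8/3, 4/3, 12]
R3 ← R3 − (7/9)·R1: [0, -4/3, 2/3, 6]
R3 ← R3 − (1/2)·R2: [0, 0, 0, 0]
The echelon form has 2 nonzero rows, and every pivot lies in the first 3 columns, so rank(M) = rank([M|b]) = 2.
The system is consistent.

yes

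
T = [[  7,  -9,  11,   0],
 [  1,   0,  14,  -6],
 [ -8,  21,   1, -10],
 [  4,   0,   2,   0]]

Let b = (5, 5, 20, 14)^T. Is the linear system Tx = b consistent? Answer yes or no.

Row reduce the augmented matrix [T | b].
R2 ← R2 − (1/7)·R1: [0, 9/7, 87/7, -6, 30/7]
R3 ← R3 + (8/7)·R1: [0, 75/7, 95/7, -10, 180/7]
R4 ← R4 − (4/7)·R1: [0, 36/7, -30/7, 0, 78/7]
R3 ← R3 − (25/3)·R2: [0, 0, -90, 40, -10]
R4 ← R4 − (4)·R2: [0, 0, -54, 24, -6]
R4 ← R4 − (3/5)·R3: [0, 0, 0, 0, 0]
The echelon form has 3 nonzero rows, and every pivot lies in the first 4 columns, so rank(T) = rank([T|b]) = 3.
The system is consistent.

yes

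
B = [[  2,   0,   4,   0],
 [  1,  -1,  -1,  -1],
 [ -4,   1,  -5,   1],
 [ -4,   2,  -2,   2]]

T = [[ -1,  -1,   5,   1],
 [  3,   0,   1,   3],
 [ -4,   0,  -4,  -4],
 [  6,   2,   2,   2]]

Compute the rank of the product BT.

First compute BT:
[[-18,  -2,  -6, -14],
 [ -6,  -3,   6,   0],
 [ 33,   6,   3,  21],
 [ 30,   8,  -6,  14]]
Now row reduce the product.
R2 ← R2 − (1/3)·R1: [0, -7/3, 8, 14/3]
R3 ← R3 + (11/6)·R1: [0, 7/3, -8, -14/3]
R4 ← R4 + (5/3)·R1: [0, 14/3, -16, -28/3]
R3 ← R3 + R2: [0, 0, 0, 0]
R4 ← R4 + (2)·R2: [0, 0, 0, 0]
2 nonzero rows, so rank(BT) = 2.

2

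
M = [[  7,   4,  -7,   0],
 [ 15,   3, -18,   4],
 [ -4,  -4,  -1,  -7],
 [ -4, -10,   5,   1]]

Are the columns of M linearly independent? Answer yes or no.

yes

Row reduce M to echelon form.
R2 ← R2 − (15/7)·R1: [0, -39/7, -3, 4]
R3 ← R3 + (4/7)·R1: [0, -12/7, -5, -7]
R4 ← R4 + (4/7)·R1: [0, -54/7, 1, 1]
R3 ← R3 − (4/13)·R2: [0, 0, -53/13, -107/13]
R4 ← R4 − (18/13)·R2: [0, 0, 67/13, -59/13]
R4 ← R4 + (67/53)·R3: [0, 0, 0, -792/53]
4 pivots among 4 columns.
Every column is a pivot column, so the columns are linearly independent.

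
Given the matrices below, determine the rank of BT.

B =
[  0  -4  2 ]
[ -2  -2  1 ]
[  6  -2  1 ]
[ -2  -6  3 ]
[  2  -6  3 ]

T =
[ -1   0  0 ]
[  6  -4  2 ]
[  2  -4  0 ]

First compute BT:
[[-20,   8,  -8],
 [ -8,   4,  -4],
 [-16,   4,  -4],
 [-28,  12, -12],
 [-32,  12, -12]]
Now row reduce the product.
R2 ← R2 − (2/5)·R1: [0, 4/5, -4/5]
R3 ← R3 − (4/5)·R1: [0, -12/5, 12/5]
R4 ← R4 − (7/5)·R1: [0, 4/5, -4/5]
R5 ← R5 − (8/5)·R1: [0, -4/5, 4/5]
R3 ← R3 + (3)·R2: [0, 0, 0]
R4 ← R4 − R2: [0, 0, 0]
R5 ← R5 + R2: [0, 0, 0]
2 nonzero rows, so rank(BT) = 2.

2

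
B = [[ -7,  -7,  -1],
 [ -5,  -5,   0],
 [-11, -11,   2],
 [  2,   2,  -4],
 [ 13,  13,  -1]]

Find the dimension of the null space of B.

Row reduce to echelon form.
R2 ← R2 − (5/7)·R1: [0, 0, 5/7]
R3 ← R3 − (11/7)·R1: [0, 0, 25/7]
R4 ← R4 + (2/7)·R1: [0, 0, -30/7]
R5 ← R5 + (13/7)·R1: [0, 0, -20/7]
R3 ← R3 − (5)·R2: [0, 0, 0]
R4 ← R4 + (6)·R2: [0, 0, 0]
R5 ← R5 + (4)·R2: [0, 0, 0]
2 nonzero rows, so rank(B) = 2.
B has 3 columns; by rank–nullity, nullity = 3 − 2 = 1.

1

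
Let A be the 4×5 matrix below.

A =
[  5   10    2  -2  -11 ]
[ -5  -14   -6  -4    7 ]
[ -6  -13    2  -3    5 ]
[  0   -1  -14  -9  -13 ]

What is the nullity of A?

1

Row reduce to echelon form.
R2 ← R2 + R1: [0, -4, -4, -6, -4]
R3 ← R3 + (6/5)·R1: [0, -1, 22/5, -27/5, -41/5]
R3 ← R3 − (1/4)·R2: [0, 0, 27/5, -39/10, -36/5]
R4 ← R4 − (1/4)·R2: [0, 0, -13, -15/2, -12]
R4 ← R4 + (65/27)·R3: [0, 0, 0, -152/9, -88/3]
4 nonzero rows, so rank(A) = 4.
A has 5 columns; by rank–nullity, nullity = 5 − 4 = 1.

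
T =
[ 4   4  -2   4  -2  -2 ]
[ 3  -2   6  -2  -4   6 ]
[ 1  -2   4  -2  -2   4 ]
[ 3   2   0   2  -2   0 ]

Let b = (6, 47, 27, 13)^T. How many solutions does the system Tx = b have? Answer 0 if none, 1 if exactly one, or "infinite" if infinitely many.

infinite

Row reduce the augmented matrix [T | b].
R2 ← R2 − (3/4)·R1: [0, -5, 15/2, -5, -5/2, 15/2, 85/2]
R3 ← R3 − (1/4)·R1: [0, -3, 9/2, -3, -3/2, 9/2, 51/2]
R4 ← R4 − (3/4)·R1: [0, -1, 3/2, -1, -1/2, 3/2, 17/2]
R3 ← R3 − (3/5)·R2: [0, 0, 0, 0, 0, 0, 0]
R4 ← R4 − (1/5)·R2: [0, 0, 0, 0, 0, 0, 0]
The echelon form has 2 nonzero rows, and every pivot lies in the first 6 columns, so rank(T) = rank([T|b]) = 2.
The system is consistent.
rank = 2 < 6 unknowns, so there are infinitely many solutions.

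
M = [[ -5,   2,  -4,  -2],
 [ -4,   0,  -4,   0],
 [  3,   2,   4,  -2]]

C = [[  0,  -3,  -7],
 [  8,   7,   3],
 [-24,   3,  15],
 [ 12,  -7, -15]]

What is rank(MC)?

2

First compute MC:
[[ 88,  31,  11],
 [ 96,   0, -32],
 [-104,  31,  75]]
Now row reduce the product.
R2 ← R2 − (12/11)·R1: [0, -372/11, -44]
R3 ← R3 + (13/11)·R1: [0, 744/11, 88]
R3 ← R3 + (2)·R2: [0, 0, 0]
2 nonzero rows, so rank(MC) = 2.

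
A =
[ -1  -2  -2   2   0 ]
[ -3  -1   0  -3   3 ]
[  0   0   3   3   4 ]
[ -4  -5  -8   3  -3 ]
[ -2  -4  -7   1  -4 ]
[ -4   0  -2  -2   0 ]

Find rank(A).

Row reduce to echelon form.
R2 ← R2 − (3)·R1: [0, 5, 6, -9, 3]
R4 ← R4 − (4)·R1: [0, 3, 0, -5, -3]
R5 ← R5 − (2)·R1: [0, 0, -3, -3, -4]
R6 ← R6 − (4)·R1: [0, 8, 6, -10, 0]
R4 ← R4 − (3/5)·R2: [0, 0, -18/5, 2/5, -24/5]
R6 ← R6 − (8/5)·R2: [0, 0, -18/5, 22/5, -24/5]
R4 ← R4 + (6/5)·R3: [0, 0, 0, 4, 0]
R5 ← R5 + R3: [0, 0, 0, 0, 0]
R6 ← R6 + (6/5)·R3: [0, 0, 0, 8, 0]
R6 ← R6 − (2)·R4: [0, 0, 0, 0, 0]
Echelon form has 4 nonzero rows, so rank(A) = 4.

4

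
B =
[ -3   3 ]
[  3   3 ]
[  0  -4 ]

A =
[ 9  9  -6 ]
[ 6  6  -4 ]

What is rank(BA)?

1

First compute BA:
[[ -9,  -9,   6],
 [ 45,  45, -30],
 [-24, -24,  16]]
Now row reduce the product.
R2 ← R2 + (5)·R1: [0, 0, 0]
R3 ← R3 − (8/3)·R1: [0, 0, 0]
1 nonzero row, so rank(BA) = 1.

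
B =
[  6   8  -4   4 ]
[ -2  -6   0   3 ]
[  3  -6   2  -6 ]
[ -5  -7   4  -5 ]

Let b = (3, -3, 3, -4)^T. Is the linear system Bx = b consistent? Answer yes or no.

no

Row reduce the augmented matrix [B | b].
R2 ← R2 + (1/3)·R1: [0, -10/3, -4/3, 13/3, -2]
R3 ← R3 − (1/2)·R1: [0, -10, 4, -8, 3/2]
R4 ← R4 + (5/6)·R1: [0, -1/3, 2/3, -5/3, -3/2]
R3 ← R3 − (3)·R2: [0, 0, 8, -21, 15/2]
R4 ← R4 − (1/10)·R2: [0, 0, 4/5, -21/10, -13/10]
R4 ← R4 − (1/10)·R3: [0, 0, 0, 0, -41/20]
The echelon form has 4 nonzero rows; the last pivot sits in the augmented column, so rank(B) = 3 but rank([B|b]) = 4.
Since the ranks differ, the system is inconsistent.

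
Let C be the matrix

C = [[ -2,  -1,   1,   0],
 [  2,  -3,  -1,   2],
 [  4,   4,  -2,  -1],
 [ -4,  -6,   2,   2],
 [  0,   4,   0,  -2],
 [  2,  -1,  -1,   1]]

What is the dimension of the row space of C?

Row reduce to echelon form.
R2 ← R2 + R1: [0, -4, 0, 2]
R3 ← R3 + (2)·R1: [0, 2, 0, -1]
R4 ← R4 − (2)·R1: [0, -4, 0, 2]
R6 ← R6 + R1: [0, -2, 0, 1]
R3 ← R3 + (1/2)·R2: [0, 0, 0, 0]
R4 ← R4 − R2: [0, 0, 0, 0]
R5 ← R5 + R2: [0, 0, 0, 0]
R6 ← R6 − (1/2)·R2: [0, 0, 0, 0]
Echelon form has 2 nonzero rows, so rank(C) = 2.
The row space has dimension equal to the rank: 2.

2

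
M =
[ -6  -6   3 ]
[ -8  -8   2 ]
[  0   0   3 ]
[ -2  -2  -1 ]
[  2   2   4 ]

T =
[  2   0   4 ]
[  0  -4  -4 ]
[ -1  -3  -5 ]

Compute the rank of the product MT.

First compute MT:
[[-15,  15, -15],
 [-18,  26, -10],
 [ -3,  -9, -15],
 [ -3,  11,   5],
 [  0, -20, -20]]
Now row reduce the product.
R2 ← R2 − (6/5)·R1: [0, 8, 8]
R3 ← R3 − (1/5)·R1: [0, -12, -12]
R4 ← R4 − (1/5)·R1: [0, 8, 8]
R3 ← R3 + (3/2)·R2: [0, 0, 0]
R4 ← R4 − R2: [0, 0, 0]
R5 ← R5 + (5/2)·R2: [0, 0, 0]
2 nonzero rows, so rank(MT) = 2.

2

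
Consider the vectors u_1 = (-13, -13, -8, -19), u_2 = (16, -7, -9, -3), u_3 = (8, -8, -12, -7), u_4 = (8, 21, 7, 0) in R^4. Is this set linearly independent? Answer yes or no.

yes

Form the matrix with these vectors as rows and row reduce.
R2 ← R2 + (16/13)·R1: [0, -23, -245/13, -343/13]
R3 ← R3 + (8/13)·R1: [0, -16, -220/13, -243/13]
R4 ← R4 + (8/13)·R1: [0, 13, 27/13, -152/13]
R3 ← R3 − (16/23)·R2: [0, 0, -1140/299, -101/299]
R4 ← R4 + (13/23)·R2: [0, 0, -2564/299, -7955/299]
R4 ← R4 − (641/285)·R3: [0, 0, 0, -7366/285]
4 nonzero rows, so the 4 vectors span a space of dimension 4.
Since 4 = 4, the vectors are linearly independent.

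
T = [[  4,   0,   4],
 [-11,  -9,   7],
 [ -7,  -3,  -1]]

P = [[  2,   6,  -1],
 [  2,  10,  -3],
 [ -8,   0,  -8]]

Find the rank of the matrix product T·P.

2

First compute TP:
[[-24,  24, -36],
 [-96, -156, -18],
 [-12, -72,  24]]
Now row reduce the product.
R2 ← R2 − (4)·R1: [0, -252, 126]
R3 ← R3 − (1/2)·R1: [0, -84, 42]
R3 ← R3 − (1/3)·R2: [0, 0, 0]
2 nonzero rows, so rank(TP) = 2.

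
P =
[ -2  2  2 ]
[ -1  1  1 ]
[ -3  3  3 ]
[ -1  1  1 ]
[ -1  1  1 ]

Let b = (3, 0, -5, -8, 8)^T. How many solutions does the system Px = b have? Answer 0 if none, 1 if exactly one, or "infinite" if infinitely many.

Row reduce the augmented matrix [P | b].
R2 ← R2 − (1/2)·R1: [0, 0, 0, -3/2]
R3 ← R3 − (3/2)·R1: [0, 0, 0, -19/2]
R4 ← R4 − (1/2)·R1: [0, 0, 0, -19/2]
R5 ← R5 − (1/2)·R1: [0, 0, 0, 13/2]
R3 ← R3 − (19/3)·R2: [0, 0, 0, 0]
R4 ← R4 − (19/3)·R2: [0, 0, 0, 0]
R5 ← R5 + (13/3)·R2: [0, 0, 0, 0]
The echelon form has 2 nonzero rows; the last pivot sits in the augmented column, so rank(P) = 1 but rank([P|b]) = 2.
Since the ranks differ, the system is inconsistent.
It has no solutions.

0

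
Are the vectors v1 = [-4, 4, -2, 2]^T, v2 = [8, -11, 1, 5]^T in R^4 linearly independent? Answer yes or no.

Form the matrix with these vectors as rows and row reduce.
R2 ← R2 + (2)·R1: [0, -3, -3, 9]
2 nonzero rows, so the 2 vectors span a space of dimension 2.
Since 2 = 2, the vectors are linearly independent.

yes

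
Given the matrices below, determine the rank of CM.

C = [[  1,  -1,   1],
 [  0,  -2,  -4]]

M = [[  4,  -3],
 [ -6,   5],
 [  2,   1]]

First compute CM:
[[ 12,  -7],
 [  4, -14]]
Now row reduce the product.
R2 ← R2 − (1/3)·R1: [0, -35/3]
2 nonzero rows, so rank(CM) = 2.

2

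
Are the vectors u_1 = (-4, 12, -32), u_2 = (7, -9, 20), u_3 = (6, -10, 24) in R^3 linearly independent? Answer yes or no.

Form the matrix with these vectors as rows and row reduce.
R2 ← R2 + (7/4)·R1: [0, 12, -36]
R3 ← R3 + (3/2)·R1: [0, 8, -24]
R3 ← R3 − (2/3)·R2: [0, 0, 0]
2 nonzero rows, so the 3 vectors span a space of dimension 2.
Since 2 < 3, the vectors are linearly dependent.

no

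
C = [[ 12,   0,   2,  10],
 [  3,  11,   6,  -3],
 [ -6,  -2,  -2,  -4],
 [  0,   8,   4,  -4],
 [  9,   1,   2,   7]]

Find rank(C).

Row reduce to echelon form.
R2 ← R2 − (1/4)·R1: [0, 11, 11/2, -11/2]
R3 ← R3 + (1/2)·R1: [0, -2, -1, 1]
R5 ← R5 − (3/4)·R1: [0, 1, 1/2, -1/2]
R3 ← R3 + (2/11)·R2: [0, 0, 0, 0]
R4 ← R4 − (8/11)·R2: [0, 0, 0, 0]
R5 ← R5 − (1/11)·R2: [0, 0, 0, 0]
Echelon form has 2 nonzero rows, so rank(C) = 2.

2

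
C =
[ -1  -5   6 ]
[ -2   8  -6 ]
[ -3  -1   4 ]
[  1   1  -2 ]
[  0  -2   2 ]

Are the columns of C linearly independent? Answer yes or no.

no

Row reduce C to echelon form.
R2 ← R2 − (2)·R1: [0, 18, -18]
R3 ← R3 − (3)·R1: [0, 14, -14]
R4 ← R4 + R1: [0, -4, 4]
R3 ← R3 − (7/9)·R2: [0, 0, 0]
R4 ← R4 + (2/9)·R2: [0, 0, 0]
R5 ← R5 + (1/9)·R2: [0, 0, 0]
2 pivots among 3 columns.
Only 2 < 3 pivot columns, so the columns are linearly dependent.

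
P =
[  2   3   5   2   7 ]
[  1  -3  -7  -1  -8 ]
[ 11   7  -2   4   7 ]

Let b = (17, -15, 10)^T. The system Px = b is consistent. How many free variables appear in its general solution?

Row reduce the augmented matrix [P | b].
R2 ← R2 − (1/2)·R1: [0, -9/2, -19/2, -2, -23/2, -47/2]
R3 ← R3 − (11/2)·R1: [0, -19/2, -59/2, -7, -63/2, -167/2]
R3 ← R3 − (19/9)·R2: [0, 0, -85/9, -25/9, -65/9, -305/9]
The echelon form has 3 nonzero rows, and every pivot lies in the first 5 columns, so rank(P) = rank([P|b]) = 3.
The system is consistent.
Free variables = (unknowns) − (rank) = 5 − 3 = 2.

2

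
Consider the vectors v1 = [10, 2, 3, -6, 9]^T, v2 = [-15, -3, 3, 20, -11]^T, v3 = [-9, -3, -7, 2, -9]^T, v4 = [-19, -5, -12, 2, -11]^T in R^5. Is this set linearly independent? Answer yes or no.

yes

Form the matrix with these vectors as rows and row reduce.
R2 ← R2 + (3/2)·R1: [0, 0, 15/2, 11, 5/2]
R3 ← R3 + (9/10)·R1: [0, -6/5, -43/10, -17/5, -9/10]
R4 ← R4 + (19/10)·R1: [0, -6/5, -63/10, -47/5, 61/10]
Swap R2 ↔ R3
R4 ← R4 − R2: [0, 0, -2, -6, 7]
R4 ← R4 + (4/15)·R3: [0, 0, 0, -46/15, 23/3]
4 nonzero rows, so the 4 vectors span a space of dimension 4.
Since 4 = 4, the vectors are linearly independent.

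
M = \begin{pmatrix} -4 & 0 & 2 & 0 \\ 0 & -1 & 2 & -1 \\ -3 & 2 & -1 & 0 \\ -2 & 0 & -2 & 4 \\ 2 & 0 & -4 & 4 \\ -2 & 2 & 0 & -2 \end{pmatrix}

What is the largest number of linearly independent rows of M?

3

Row reduce to echelon form.
R3 ← R3 − (3/4)·R1: [0, 2, -5/2, 0]
R4 ← R4 − (1/2)·R1: [0, 0, -3, 4]
R5 ← R5 + (1/2)·R1: [0, 0, -3, 4]
R6 ← R6 − (1/2)·R1: [0, 2, -1, -2]
R3 ← R3 + (2)·R2: [0, 0, 3/2, -2]
R6 ← R6 + (2)·R2: [0, 0, 3, -4]
R4 ← R4 + (2)·R3: [0, 0, 0, 0]
R5 ← R5 + (2)·R3: [0, 0, 0, 0]
R6 ← R6 − (2)·R3: [0, 0, 0, 0]
Echelon form has 3 nonzero rows, so rank(M) = 3.
The rank gives the maximum number of linearly independent rows: 3.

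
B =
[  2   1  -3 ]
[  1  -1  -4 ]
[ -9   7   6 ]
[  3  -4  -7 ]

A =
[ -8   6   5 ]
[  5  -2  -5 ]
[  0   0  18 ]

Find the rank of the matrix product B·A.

First compute BA:
[[-11,  10, -49],
 [-13,   8, -62],
 [107, -68,  28],
 [-44,  26, -91]]
Now row reduce the product.
R2 ← R2 − (13/11)·R1: [0, -42/11, -45/11]
R3 ← R3 + (107/11)·R1: [0, 322/11, -4935/11]
R4 ← R4 − (4)·R1: [0, -14, 105]
R3 ← R3 + (23/3)·R2: [0, 0, -480]
R4 ← R4 − (11/3)·R2: [0, 0, 120]
R4 ← R4 + (1/4)·R3: [0, 0, 0]
3 nonzero rows, so rank(BA) = 3.

3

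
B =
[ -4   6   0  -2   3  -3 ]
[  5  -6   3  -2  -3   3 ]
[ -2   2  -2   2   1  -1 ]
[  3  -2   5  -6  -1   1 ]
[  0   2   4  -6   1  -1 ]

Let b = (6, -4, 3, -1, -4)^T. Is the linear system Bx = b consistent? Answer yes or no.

no

Row reduce the augmented matrix [B | b].
R2 ← R2 + (5/4)·R1: [0, 3/2, 3, -9/2, 3/4, -3/4, 7/2]
R3 ← R3 − (1/2)·R1: [0, -1, -2, 3, -1/2, 1/2, 0]
R4 ← R4 + (3/4)·R1: [0, 5/2, 5, -15/2, 5/4, -5/4, 7/2]
R3 ← R3 + (2/3)·R2: [0, 0, 0, 0, 0, 0, 7/3]
R4 ← R4 − (5/3)·R2: [0, 0, 0, 0, 0, 0, -7/3]
R5 ← R5 − (4/3)·R2: [0, 0, 0, 0, 0, 0, -26/3]
R4 ← R4 + R3: [0, 0, 0, 0, 0, 0, 0]
R5 ← R5 + (26/7)·R3: [0, 0, 0, 0, 0, 0, 0]
The echelon form has 3 nonzero rows; the last pivot sits in the augmented column, so rank(B) = 2 but rank([B|b]) = 3.
Since the ranks differ, the system is inconsistent.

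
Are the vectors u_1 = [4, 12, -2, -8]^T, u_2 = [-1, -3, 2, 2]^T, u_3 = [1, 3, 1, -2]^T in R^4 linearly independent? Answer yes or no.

no

Form the matrix with these vectors as rows and row reduce.
R2 ← R2 + (1/4)·R1: [0, 0, 3/2, 0]
R3 ← R3 − (1/4)·R1: [0, 0, 3/2, 0]
R3 ← R3 − R2: [0, 0, 0, 0]
2 nonzero rows, so the 3 vectors span a space of dimension 2.
Since 2 < 3, the vectors are linearly dependent.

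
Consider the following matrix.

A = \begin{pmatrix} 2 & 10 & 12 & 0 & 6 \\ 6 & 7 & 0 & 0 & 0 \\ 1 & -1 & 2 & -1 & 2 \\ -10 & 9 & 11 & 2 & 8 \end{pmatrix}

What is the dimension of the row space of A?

4

Row reduce to echelon form.
R2 ← R2 − (3)·R1: [0, -23, -36, 0, -18]
R3 ← R3 − (1/2)·R1: [0, -6, -4, -1, -1]
R4 ← R4 + (5)·R1: [0, 59, 71, 2, 38]
R3 ← R3 − (6/23)·R2: [0, 0, 124/23, -1, 85/23]
R4 ← R4 + (59/23)·R2: [0, 0, -491/23, 2, -188/23]
R4 ← R4 + (491/124)·R3: [0, 0, 0, -243/124, 801/124]
Echelon form has 4 nonzero rows, so rank(A) = 4.
The row space has dimension equal to the rank: 4.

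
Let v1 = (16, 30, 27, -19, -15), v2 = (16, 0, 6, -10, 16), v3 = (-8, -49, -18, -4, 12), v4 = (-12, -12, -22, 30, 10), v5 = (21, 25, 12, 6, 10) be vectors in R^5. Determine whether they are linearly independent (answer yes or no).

no

Form the matrix with these vectors as rows and row reduce.
R2 ← R2 − R1: [0, -30, -21, 9, 31]
R3 ← R3 + (1/2)·R1: [0, -34, -9/2, -27/2, 9/2]
R4 ← R4 + (3/4)·R1: [0, 21/2, -7/4, 63/4, -5/4]
R5 ← R5 − (21/16)·R1: [0, -115/8, -375/16, 495/16, 475/16]
R3 ← R3 − (17/15)·R2: [0, 0, 193/10, -237/10, -919/30]
R4 ← R4 + (7/20)·R2: [0, 0, -91/10, 189/10, 48/5]
R5 ← R5 − (23/48)·R2: [0, 0, -107/8, 213/8, 89/6]
R4 ← R4 + (91/193)·R3: [0, 0, 0, 1491/193, -5609/1158]
R5 ← R5 + (535/772)·R3: [0, 0, 0, 7875/772, -9875/1544]
R5 ← R5 − (375/284)·R4: [0, 0, 0, 0, 0]
4 nonzero rows, so the 5 vectors span a space of dimension 4.
Since 4 < 5, the vectors are linearly dependent.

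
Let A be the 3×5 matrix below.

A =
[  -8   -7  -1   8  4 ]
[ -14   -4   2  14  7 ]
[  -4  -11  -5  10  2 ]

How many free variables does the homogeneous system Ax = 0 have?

2

Row reduce to echelon form.
R2 ← R2 − (7/4)·R1: [0, 33/4, 15/4, 0, 0]
R3 ← R3 − (1/2)·R1: [0, -15/2, -9/2, 6, 0]
R3 ← R3 + (10/11)·R2: [0, 0, -12/11, 6, 0]
3 nonzero rows, so rank(A) = 3.
A has 5 columns; by rank–nullity, nullity = 5 − 3 = 2.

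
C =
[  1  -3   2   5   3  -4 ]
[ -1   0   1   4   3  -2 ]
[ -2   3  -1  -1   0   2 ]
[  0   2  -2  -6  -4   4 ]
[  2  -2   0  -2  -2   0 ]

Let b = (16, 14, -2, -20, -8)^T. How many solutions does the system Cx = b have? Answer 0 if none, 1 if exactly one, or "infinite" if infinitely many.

infinite

Row reduce the augmented matrix [C | b].
R2 ← R2 + R1: [0, -3, 3, 9, 6, -6, 30]
R3 ← R3 + (2)·R1: [0, -3, 3, 9, 6, -6, 30]
R5 ← R5 − (2)·R1: [0, 4, -4, -12, -8, 8, -40]
R3 ← R3 − R2: [0, 0, 0, 0, 0, 0, 0]
R4 ← R4 + (2/3)·R2: [0, 0, 0, 0, 0, 0, 0]
R5 ← R5 + (4/3)·R2: [0, 0, 0, 0, 0, 0, 0]
The echelon form has 2 nonzero rows, and every pivot lies in the first 6 columns, so rank(C) = rank([C|b]) = 2.
The system is consistent.
rank = 2 < 6 unknowns, so there are infinitely many solutions.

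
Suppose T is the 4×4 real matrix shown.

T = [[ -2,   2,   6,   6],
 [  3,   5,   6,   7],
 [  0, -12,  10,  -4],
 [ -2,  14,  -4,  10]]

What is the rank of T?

Row reduce to echelon form.
R2 ← R2 + (3/2)·R1: [0, 8, 15, 16]
R4 ← R4 − R1: [0, 12, -10, 4]
R3 ← R3 + (3/2)·R2: [0, 0, 65/2, 20]
R4 ← R4 − (3/2)·R2: [0, 0, -65/2, -20]
R4 ← R4 + R3: [0, 0, 0, 0]
Echelon form has 3 nonzero rows, so rank(T) = 3.

3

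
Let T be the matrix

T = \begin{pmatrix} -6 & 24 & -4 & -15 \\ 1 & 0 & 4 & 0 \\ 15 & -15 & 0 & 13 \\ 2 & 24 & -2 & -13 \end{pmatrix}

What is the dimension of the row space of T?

4

Row reduce to echelon form.
R2 ← R2 + (1/6)·R1: [0, 4, 10/3, -5/2]
R3 ← R3 + (5/2)·R1: [0, 45, -10, -49/2]
R4 ← R4 + (1/3)·R1: [0, 32, -10/3, -18]
R3 ← R3 − (45/4)·R2: [0, 0, -95/2, 29/8]
R4 ← R4 − (8)·R2: [0, 0, -30, 2]
R4 ← R4 − (12/19)·R3: [0, 0, 0, -11/38]
Echelon form has 4 nonzero rows, so rank(T) = 4.
The row space has dimension equal to the rank: 4.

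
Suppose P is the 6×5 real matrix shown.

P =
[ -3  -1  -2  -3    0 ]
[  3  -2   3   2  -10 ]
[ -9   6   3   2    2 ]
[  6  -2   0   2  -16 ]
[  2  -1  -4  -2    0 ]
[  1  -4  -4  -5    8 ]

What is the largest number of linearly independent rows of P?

Row reduce to echelon form.
R2 ← R2 + R1: [0, -3, 1, -1, -10]
R3 ← R3 − (3)·R1: [0, 9, 9, 11, 2]
R4 ← R4 + (2)·R1: [0, -4, -4, -4, -16]
R5 ← R5 + (2/3)·R1: [0, -5/3, -16/3, -4, 0]
R6 ← R6 + (1/3)·R1: [0, -13/3, -14/3, -6, 8]
R3 ← R3 + (3)·R2: [0, 0, 12, 8, -28]
R4 ← R4 − (4/3)·R2: [0, 0, -16/3, -8/3, -8/3]
R5 ← R5 − (5/9)·R2: [0, 0, -53/9, -31/9, 50/9]
R6 ← R6 − (13/9)·R2: [0, 0, -55/9, -41/9, 202/9]
R4 ← R4 + (4/9)·R3: [0, 0, 0, 8/9, -136/9]
R5 ← R5 + (53/108)·R3: [0, 0, 0, 13/27, -221/27]
R6 ← R6 + (55/108)·R3: [0, 0, 0, -13/27, 221/27]
R5 ← R5 − (13/24)·R4: [0, 0, 0, 0, 0]
R6 ← R6 + (13/24)·R4: [0, 0, 0, 0, 0]
Echelon form has 4 nonzero rows, so rank(P) = 4.
The rank gives the maximum number of linearly independent rows: 4.

4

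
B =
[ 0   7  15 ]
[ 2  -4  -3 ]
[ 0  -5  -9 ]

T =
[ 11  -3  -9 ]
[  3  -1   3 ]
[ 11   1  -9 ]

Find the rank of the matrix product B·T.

First compute BT:
[[186,   8, -114],
 [-23,  -5,  -3],
 [-114,  -4,  66]]
Now row reduce the product.
R2 ← R2 + (23/186)·R1: [0, -373/93, -530/31]
R3 ← R3 + (19/31)·R1: [0, 28/31, -120/31]
R3 ← R3 + (84/373)·R2: [0, 0, -2880/373]
3 nonzero rows, so rank(BT) = 3.

3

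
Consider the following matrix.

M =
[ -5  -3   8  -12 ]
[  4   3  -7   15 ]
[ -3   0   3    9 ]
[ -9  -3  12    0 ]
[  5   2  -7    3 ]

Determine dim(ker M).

Row reduce to echelon form.
R2 ← R2 + (4/5)·R1: [0, 3/5, -3/5, 27/5]
R3 ← R3 − (3/5)·R1: [0, 9/5, -9/5, 81/5]
R4 ← R4 − (9/5)·R1: [0, 12/5, -12/5, 108/5]
R5 ← R5 + R1: [0, -1, 1, -9]
R3 ← R3 − (3)·R2: [0, 0, 0, 0]
R4 ← R4 − (4)·R2: [0, 0, 0, 0]
R5 ← R5 + (5/3)·R2: [0, 0, 0, 0]
2 nonzero rows, so rank(M) = 2.
M has 4 columns; by rank–nullity, nullity = 4 − 2 = 2.

2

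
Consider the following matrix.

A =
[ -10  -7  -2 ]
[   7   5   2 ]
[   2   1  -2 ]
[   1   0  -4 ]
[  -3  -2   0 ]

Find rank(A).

2

Row reduce to echelon form.
R2 ← R2 + (7/10)·R1: [0, 1/10, 3/5]
R3 ← R3 + (1/5)·R1: [0, -2/5, -12/5]
R4 ← R4 + (1/10)·R1: [0, -7/10, -21/5]
R5 ← R5 − (3/10)·R1: [0, 1/10, 3/5]
R3 ← R3 + (4)·R2: [0, 0, 0]
R4 ← R4 + (7)·R2: [0, 0, 0]
R5 ← R5 − R2: [0, 0, 0]
Echelon form has 2 nonzero rows, so rank(A) = 2.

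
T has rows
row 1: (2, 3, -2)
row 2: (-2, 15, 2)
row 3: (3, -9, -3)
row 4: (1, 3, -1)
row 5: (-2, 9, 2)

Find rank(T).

2

Row reduce to echelon form.
R2 ← R2 + R1: [0, 18, 0]
R3 ← R3 − (3/2)·R1: [0, -27/2, 0]
R4 ← R4 − (1/2)·R1: [0, 3/2, 0]
R5 ← R5 + R1: [0, 12, 0]
R3 ← R3 + (3/4)·R2: [0, 0, 0]
R4 ← R4 − (1/12)·R2: [0, 0, 0]
R5 ← R5 − (2/3)·R2: [0, 0, 0]
Echelon form has 2 nonzero rows, so rank(T) = 2.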